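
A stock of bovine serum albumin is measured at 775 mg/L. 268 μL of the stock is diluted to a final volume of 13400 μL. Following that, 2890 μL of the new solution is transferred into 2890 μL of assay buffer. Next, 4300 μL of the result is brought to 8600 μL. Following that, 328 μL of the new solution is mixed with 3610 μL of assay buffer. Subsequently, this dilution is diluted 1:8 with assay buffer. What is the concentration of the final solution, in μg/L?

40.3 μg/L

Overall dilution factor = 50 × 2 × 2 × 12.01 × 8 = 1.92 × 10⁴.
775 mg/L / 1.92 × 10⁴ = 0.0403 mg/L = 40.3 μg/L.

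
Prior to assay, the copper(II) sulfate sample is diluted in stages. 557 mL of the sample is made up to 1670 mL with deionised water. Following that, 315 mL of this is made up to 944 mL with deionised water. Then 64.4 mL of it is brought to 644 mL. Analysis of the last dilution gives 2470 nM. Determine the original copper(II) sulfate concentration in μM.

Overall dilution factor = 2.998 × 2.997 × 10 = 89.9.
Original = 2470 nM × 89.9 = 2.22 × 10⁵ nM = 222 μM.

222 μM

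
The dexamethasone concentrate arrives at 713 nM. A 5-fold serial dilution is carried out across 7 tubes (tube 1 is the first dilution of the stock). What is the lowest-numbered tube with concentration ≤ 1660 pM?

tube 4

Tube n has concentration 713 nM / 5ⁿ.
Need 5ⁿ ≥ 713 nM / 1660 pM = 430, so n ≥ 3.77.
First such tube: n = 4.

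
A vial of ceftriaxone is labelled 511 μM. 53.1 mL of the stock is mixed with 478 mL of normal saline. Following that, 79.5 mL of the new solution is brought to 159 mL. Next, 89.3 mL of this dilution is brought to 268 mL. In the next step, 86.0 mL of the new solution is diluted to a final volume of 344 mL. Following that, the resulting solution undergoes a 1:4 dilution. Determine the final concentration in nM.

532 nM

Overall dilution factor = 10.00 × 2 × 3.001 × 4 × 4 = 961.
511 μM / 961 = 0.532 μM = 532 nM.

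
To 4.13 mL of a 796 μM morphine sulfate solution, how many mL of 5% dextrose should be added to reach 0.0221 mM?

0.0221 mM = 22.1 μM.
V₂ = C₁V₁/C₂ = 796 × 4.13 / 22.1 = 149 mL.
Diluent to add = V₂ − V₁ = 149 − 4.13 = 145 mL.

145 mL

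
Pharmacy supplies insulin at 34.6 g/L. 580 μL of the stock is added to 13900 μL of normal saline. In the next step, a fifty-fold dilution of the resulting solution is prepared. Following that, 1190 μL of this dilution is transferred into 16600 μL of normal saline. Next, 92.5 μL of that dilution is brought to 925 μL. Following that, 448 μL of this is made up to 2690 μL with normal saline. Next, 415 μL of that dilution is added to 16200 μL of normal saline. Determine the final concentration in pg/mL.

771 pg/mL

Overall dilution factor = 24.97 × 50 × 14.95 × 10 × 6.004 × 40.04 = 4.49 × 10⁷.
34.6 g/L / 4.49 × 10⁷ = 7.71 × 10⁻⁷ g/L = 771 pg/mL.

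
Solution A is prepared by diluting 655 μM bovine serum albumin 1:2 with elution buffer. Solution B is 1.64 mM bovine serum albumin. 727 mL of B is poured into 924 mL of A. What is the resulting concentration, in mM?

0.905 mM

C_A = 655 μM / 2 = 328 μM.
C_B = 1.64 mM = 1640 μM.
C_mix = (C_A·V_A + C_B·V_B)/(V_A + V_B) = (328×924 + 1640×727) / 1651 = 905 μM = 0.905 mM.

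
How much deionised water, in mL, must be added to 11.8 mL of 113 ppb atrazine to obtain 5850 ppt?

216 mL

5850 ppt = 5.85 ppb.
V₂ = C₁V₁/C₂ = 113 × 11.8 / 5.85 = 228 mL.
Diluent to add = V₂ − V₁ = 228 − 11.8 = 216 mL.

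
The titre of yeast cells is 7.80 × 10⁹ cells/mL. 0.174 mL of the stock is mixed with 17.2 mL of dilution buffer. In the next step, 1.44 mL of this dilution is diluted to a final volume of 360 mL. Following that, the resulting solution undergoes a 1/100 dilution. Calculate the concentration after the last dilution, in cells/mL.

Overall dilution factor = 99.85 × 250 × 100 = 2.50 × 10⁶.
7.80 × 10⁹ cells/mL / 2.50 × 10⁶ = 3120 cells/mL.

3120 cells/mL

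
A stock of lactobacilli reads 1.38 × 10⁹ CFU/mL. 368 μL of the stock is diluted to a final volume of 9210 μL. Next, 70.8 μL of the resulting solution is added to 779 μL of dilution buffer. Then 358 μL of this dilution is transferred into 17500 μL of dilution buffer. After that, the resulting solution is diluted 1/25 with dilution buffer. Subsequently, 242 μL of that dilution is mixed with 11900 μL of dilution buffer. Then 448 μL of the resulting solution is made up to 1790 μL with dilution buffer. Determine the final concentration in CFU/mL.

18.4 CFU/mL

Overall dilution factor = 25.03 × 12.00 × 49.88 × 25 × 50.17 × 3.996 = 7.51 × 10⁷.
1.38 × 10⁹ CFU/mL / 7.51 × 10⁷ = 18.4 CFU/mL.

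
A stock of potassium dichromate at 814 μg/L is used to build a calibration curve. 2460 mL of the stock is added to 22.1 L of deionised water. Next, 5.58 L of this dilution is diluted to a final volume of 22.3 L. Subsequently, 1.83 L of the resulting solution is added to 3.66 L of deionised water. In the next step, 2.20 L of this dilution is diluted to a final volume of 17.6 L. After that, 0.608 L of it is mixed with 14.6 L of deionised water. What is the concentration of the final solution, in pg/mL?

34.0 pg/mL

Overall dilution factor = 9.984 × 3.996 × 3 × 8 × 25.01 = 2.40 × 10⁴.
814 μg/L / 2.40 × 10⁴ = 0.0340 μg/L = 34.0 pg/mL.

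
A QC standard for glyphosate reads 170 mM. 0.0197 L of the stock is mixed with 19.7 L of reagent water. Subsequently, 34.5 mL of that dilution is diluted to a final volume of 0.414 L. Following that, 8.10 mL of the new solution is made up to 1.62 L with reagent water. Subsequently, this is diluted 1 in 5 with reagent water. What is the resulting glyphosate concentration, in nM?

Overall dilution factor = 1001 × 12 × 200 × 5 = 1.20 × 10⁷.
170 mM / 1.20 × 10⁷ = 1.42 × 10⁻⁵ mM = 14.2 nM.

14.2 nM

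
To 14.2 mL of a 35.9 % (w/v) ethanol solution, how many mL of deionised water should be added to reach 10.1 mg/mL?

10.1 mg/mL = 1.01 % (w/v).
V₂ = C₁V₁/C₂ = 35.9 × 14.2 / 1.01 = 505 mL.
Diluent to add = V₂ − V₁ = 505 − 14.2 = 491 mL.

491 mL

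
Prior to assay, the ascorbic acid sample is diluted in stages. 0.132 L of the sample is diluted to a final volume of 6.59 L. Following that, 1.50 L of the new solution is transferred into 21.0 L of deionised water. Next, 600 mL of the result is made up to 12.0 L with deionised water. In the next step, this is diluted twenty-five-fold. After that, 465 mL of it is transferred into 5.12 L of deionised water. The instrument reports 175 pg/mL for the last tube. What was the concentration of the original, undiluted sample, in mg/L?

Overall dilution factor = 49.92 × 15 × 20 × 25 × 12.01 = 4.50 × 10⁶.
Original = 175 pg/mL × 4.50 × 10⁶ = 7.87 × 10⁸ pg/mL = 787 mg/L.

787 mg/L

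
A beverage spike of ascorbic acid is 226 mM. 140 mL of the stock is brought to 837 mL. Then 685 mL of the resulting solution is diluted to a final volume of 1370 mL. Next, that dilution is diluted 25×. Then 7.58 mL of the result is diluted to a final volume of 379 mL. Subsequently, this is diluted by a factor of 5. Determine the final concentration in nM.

3020 nM

Overall dilution factor = 5.979 × 2 × 25 × 50 × 5 = 7.47 × 10⁴.
226 mM / 7.47 × 10⁴ = 3.02 × 10⁻³ mM = 3020 nM.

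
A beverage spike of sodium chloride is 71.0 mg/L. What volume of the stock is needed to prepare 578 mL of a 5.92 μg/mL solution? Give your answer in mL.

48.2 mL

5.92 μg/mL = 5.92 mg/L.
V₁ = C₂V₂/C₁ = 5.92 × 578 / 71.0 = 48.2 mL.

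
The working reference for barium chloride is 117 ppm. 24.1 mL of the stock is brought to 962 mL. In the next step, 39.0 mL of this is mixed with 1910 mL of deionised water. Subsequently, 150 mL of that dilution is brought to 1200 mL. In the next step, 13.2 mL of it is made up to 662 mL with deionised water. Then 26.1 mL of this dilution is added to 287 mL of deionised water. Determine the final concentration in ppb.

0.0122 ppb

Overall dilution factor = 39.92 × 49.97 × 8 × 50.15 × 12.00 = 9.60 × 10⁶.
117 ppm / 9.60 × 10⁶ = 1.22 × 10⁻⁵ ppm = 0.0122 ppb.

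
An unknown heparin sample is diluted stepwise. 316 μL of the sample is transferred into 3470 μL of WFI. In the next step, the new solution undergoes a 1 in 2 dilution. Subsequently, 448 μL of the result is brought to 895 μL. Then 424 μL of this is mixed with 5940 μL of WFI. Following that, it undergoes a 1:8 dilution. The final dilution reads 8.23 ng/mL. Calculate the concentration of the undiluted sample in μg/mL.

47.3 μg/mL

Overall dilution factor = 11.98 × 2 × 1.998 × 15.01 × 8 = 5748.
Original = 8.23 ng/mL × 5748 = 4.73 × 10⁴ ng/mL = 47.3 μg/mL.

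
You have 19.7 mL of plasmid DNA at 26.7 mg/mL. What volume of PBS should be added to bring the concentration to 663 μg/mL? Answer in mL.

663 μg/mL = 0.663 mg/mL.
V₂ = C₁V₁/C₂ = 26.7 × 19.7 / 0.663 = 793 mL.
Diluent to add = V₂ − V₁ = 793 − 19.7 = 774 mL.

774 mL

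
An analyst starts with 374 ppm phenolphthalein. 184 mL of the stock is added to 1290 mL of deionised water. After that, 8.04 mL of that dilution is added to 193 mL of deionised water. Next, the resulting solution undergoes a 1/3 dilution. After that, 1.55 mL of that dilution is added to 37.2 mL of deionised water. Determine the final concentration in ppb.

24.9 ppb

Overall dilution factor = 8.011 × 25.00 × 3 × 25 = 1.50 × 10⁴.
374 ppm / 1.50 × 10⁴ = 0.0249 ppm = 24.9 ppb.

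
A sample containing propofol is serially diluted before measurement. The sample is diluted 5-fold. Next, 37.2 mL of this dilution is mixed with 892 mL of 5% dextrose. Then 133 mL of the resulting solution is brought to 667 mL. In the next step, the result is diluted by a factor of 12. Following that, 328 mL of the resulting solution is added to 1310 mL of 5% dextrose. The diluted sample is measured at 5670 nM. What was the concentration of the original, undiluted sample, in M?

Overall dilution factor = 5 × 24.98 × 5.015 × 12 × 4.994 = 3.75 × 10⁴.
Original = 5670 nM × 3.75 × 10⁴ = 2.13 × 10⁸ nM = 0.213 M.

0.213 M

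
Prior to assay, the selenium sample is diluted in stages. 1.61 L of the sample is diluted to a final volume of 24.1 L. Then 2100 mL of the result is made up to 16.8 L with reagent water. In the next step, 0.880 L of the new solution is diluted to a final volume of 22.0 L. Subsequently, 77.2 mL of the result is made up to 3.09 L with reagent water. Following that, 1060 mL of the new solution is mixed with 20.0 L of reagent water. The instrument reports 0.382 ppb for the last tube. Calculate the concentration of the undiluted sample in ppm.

Overall dilution factor = 14.97 × 8 × 25 × 40.03 × 19.87 = 2.38 × 10⁶.
Original = 0.382 ppb × 2.38 × 10⁶ = 9.09 × 10⁵ ppb = 909 ppm.

909 ppm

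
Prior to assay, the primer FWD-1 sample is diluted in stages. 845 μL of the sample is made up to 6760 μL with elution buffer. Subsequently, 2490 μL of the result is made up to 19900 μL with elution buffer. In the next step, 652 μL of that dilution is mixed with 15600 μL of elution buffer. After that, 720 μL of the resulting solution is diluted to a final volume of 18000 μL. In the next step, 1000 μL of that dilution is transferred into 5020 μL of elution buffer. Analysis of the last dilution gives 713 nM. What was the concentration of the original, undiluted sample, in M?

Overall dilution factor = 8 × 7.992 × 24.93 × 25 × 6.020 = 2.40 × 10⁵.
Original = 713 nM × 2.40 × 10⁵ = 1.71 × 10⁸ nM = 0.171 M.

0.171 M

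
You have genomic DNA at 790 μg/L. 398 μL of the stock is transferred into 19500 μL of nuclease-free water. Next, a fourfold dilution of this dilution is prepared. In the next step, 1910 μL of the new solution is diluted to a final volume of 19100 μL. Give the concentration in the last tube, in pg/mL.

Overall dilution factor = 49.99 × 4 × 10 = 2000.
790 μg/L / 2000 = 0.395 μg/L = 395 pg/mL.

395 pg/mL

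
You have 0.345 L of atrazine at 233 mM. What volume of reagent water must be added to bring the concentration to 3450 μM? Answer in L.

3450 μM = 3.45 mM.
V₂ = C₁V₁/C₂ = 233 × 0.345 / 3.45 = 23.3 L.
Diluent to add = V₂ − V₁ = 23.3 − 0.345 = 23.0 L.

23.0 L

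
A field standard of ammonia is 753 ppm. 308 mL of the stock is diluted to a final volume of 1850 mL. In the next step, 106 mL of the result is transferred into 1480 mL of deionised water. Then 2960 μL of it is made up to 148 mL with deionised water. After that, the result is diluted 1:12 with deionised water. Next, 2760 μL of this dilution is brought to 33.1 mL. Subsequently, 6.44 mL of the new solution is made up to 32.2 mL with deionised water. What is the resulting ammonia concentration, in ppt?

Overall dilution factor = 6.006 × 14.96 × 50 × 12 × 11.99 × 5 = 3.23 × 10⁶.
753 ppm / 3.23 × 10⁶ = 2.33 × 10⁻⁴ ppm = 233 ppt.

233 ppt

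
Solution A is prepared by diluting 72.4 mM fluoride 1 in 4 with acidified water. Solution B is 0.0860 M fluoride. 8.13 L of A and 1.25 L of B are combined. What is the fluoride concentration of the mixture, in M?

0.0271 M

C_A = 72.4 mM / 4 = 18.1 mM.
C_B = 0.0860 M = 86.0 mM.
C_mix = (C_A·V_A + C_B·V_B)/(V_A + V_B) = (18.1×8.13 + 86.0×1.25) / 9.380 = 27.1 mM = 0.0271 M.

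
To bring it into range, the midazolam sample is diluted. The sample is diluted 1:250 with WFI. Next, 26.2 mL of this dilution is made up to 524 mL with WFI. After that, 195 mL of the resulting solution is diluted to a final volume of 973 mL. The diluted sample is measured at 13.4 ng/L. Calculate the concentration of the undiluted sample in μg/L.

334 μg/L

Overall dilution factor = 250 × 20 × 4.990 = 2.49 × 10⁴.
Original = 13.4 ng/L × 2.49 × 10⁴ = 3.34 × 10⁵ ng/L = 334 μg/L.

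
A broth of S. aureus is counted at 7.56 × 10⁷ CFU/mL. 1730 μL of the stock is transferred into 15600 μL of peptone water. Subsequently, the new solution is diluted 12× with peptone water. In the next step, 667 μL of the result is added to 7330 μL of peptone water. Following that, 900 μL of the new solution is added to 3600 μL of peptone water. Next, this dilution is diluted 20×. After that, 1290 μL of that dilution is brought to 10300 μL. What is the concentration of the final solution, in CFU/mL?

65.7 CFU/mL

Overall dilution factor = 10.02 × 12 × 11.99 × 5 × 20 × 7.984 = 1.15 × 10⁶.
7.56 × 10⁷ CFU/mL / 1.15 × 10⁶ = 65.7 CFU/mL.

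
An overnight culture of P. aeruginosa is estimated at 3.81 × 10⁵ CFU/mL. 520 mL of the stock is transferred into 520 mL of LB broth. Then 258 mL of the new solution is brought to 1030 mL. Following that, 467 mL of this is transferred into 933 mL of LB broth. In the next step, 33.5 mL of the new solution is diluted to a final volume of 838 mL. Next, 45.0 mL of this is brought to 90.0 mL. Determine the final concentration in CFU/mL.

318 CFU/mL

Overall dilution factor = 2 × 3.992 × 2.998 × 25.01 × 2 = 1198.
3.81 × 10⁵ CFU/mL / 1198 = 318 CFU/mL.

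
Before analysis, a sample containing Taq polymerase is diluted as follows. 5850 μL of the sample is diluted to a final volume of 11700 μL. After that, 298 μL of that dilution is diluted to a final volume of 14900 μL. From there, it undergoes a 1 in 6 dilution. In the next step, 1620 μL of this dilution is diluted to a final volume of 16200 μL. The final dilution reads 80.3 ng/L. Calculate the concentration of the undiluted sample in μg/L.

482 μg/L

Overall dilution factor = 2 × 50 × 6 × 10 = 6000.
Original = 80.3 ng/L × 6000 = 4.82 × 10⁵ ng/L = 482 μg/L.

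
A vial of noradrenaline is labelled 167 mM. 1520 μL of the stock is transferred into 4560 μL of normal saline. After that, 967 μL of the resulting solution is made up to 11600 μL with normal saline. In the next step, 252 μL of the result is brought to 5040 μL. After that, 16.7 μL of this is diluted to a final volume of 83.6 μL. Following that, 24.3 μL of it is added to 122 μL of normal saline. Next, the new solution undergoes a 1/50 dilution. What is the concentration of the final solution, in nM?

115 nM

Overall dilution factor = 4 × 12.00 × 20 × 5.006 × 6.021 × 50 = 1.45 × 10⁶.
167 mM / 1.45 × 10⁶ = 1.15 × 10⁻⁴ mM = 115 nM.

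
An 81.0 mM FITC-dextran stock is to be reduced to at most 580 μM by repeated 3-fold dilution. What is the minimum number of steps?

Need 3ⁿ ≥ 140, so n ≥ log(140)/log(3) = 4.50.
Minimum whole steps: n = 5.

5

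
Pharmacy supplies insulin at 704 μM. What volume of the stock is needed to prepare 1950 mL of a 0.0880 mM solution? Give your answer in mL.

244 mL

0.0880 mM = 88.0 μM.
V₁ = C₂V₂/C₁ = 88.0 × 1950 / 704 = 244 mL.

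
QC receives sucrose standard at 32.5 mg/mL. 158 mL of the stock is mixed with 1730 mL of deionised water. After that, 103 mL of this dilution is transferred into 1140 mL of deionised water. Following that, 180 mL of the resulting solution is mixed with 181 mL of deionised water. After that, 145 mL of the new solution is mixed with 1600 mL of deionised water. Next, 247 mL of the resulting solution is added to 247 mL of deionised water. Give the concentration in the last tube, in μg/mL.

4.67 μg/mL

Overall dilution factor = 11.95 × 12.07 × 2.006 × 12.03 × 2 = 6961.
32.5 mg/mL / 6961 = 4.67 × 10⁻³ mg/mL = 4.67 μg/mL.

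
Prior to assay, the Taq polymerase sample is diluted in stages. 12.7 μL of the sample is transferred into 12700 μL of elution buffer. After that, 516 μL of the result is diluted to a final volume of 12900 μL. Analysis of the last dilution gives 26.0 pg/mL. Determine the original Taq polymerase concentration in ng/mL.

651 ng/mL

Overall dilution factor = 1001 × 25 = 2.50 × 10⁴.
Original = 26.0 pg/mL × 2.50 × 10⁴ = 6.51 × 10⁵ pg/mL = 651 ng/mL.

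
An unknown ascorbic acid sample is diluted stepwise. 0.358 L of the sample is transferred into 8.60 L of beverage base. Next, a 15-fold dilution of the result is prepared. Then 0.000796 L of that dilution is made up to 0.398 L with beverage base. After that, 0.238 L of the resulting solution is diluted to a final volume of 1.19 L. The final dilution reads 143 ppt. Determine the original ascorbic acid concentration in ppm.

Overall dilution factor = 25.02 × 15 × 500 × 5 = 9.38 × 10⁵.
Original = 143 ppt × 9.38 × 10⁵ = 1.34 × 10⁸ ppt = 134 ppm.

134 ppm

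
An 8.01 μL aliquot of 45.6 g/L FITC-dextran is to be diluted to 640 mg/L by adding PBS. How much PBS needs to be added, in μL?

640 mg/L = 0.640 g/L.
V₂ = C₁V₁/C₂ = 45.6 × 8.01 / 0.640 = 571 μL.
Diluent to add = V₂ − V₁ = 571 − 8.01 = 563 μL.

563 μL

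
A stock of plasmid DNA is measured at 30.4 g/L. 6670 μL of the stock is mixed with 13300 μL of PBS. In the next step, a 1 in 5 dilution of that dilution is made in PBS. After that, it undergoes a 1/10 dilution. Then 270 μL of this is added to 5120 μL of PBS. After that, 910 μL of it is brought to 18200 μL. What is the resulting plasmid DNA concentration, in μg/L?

509 μg/L

Overall dilution factor = 2.994 × 5 × 10 × 19.96 × 20 = 5.98 × 10⁴.
30.4 g/L / 5.98 × 10⁴ = 5.09 × 10⁻⁴ g/L = 509 μg/L.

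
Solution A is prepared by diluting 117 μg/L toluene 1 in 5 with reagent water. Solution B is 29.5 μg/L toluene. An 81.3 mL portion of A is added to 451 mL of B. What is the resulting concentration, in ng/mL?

28.6 ng/mL

C_A = 117 μg/L / 5 = 23.4 μg/L.
C_mix = (C_A·V_A + C_B·V_B)/(V_A + V_B) = (23.4×81.3 + 29.5×451) / 532.3 = 28.6 μg/L = 28.6 ng/mL.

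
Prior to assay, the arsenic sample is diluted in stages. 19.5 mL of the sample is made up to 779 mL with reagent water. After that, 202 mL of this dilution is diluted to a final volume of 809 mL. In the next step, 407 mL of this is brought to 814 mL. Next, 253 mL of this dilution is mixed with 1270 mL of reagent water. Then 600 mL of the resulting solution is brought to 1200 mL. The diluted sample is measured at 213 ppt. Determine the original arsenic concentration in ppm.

0.821 ppm

Overall dilution factor = 39.95 × 4.005 × 2 × 6.020 × 2 = 3852.
Original = 213 ppt × 3852 = 8.21 × 10⁵ ppt = 0.821 ppm.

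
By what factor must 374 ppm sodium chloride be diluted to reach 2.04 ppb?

Factor = C₀/C_target = 374 ppm / 2.04 ppb = 1.83 × 10⁵.

1.83 × 10⁵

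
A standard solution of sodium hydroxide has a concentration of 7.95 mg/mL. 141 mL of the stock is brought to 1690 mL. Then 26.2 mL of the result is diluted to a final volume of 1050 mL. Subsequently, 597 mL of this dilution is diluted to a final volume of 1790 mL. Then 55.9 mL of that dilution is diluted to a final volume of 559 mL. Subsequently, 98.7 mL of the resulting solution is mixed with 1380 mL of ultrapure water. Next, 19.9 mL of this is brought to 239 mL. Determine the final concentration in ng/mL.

Overall dilution factor = 11.99 × 40.08 × 2.998 × 10 × 14.98 × 12.01 = 2.59 × 10⁶.
7.95 mg/mL / 2.59 × 10⁶ = 3.07 × 10⁻⁶ mg/mL = 3.07 ng/mL.

3.07 ng/mL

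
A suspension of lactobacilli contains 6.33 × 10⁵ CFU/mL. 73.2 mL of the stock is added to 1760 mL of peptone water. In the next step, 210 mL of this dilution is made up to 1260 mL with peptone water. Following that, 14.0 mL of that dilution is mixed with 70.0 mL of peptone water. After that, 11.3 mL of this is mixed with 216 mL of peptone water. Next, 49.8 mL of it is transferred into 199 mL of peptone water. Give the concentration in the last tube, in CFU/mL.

6.99 CFU/mL

Overall dilution factor = 25.04 × 6 × 6 × 20.12 × 4.996 = 9.06 × 10⁴.
6.33 × 10⁵ CFU/mL / 9.06 × 10⁴ = 6.99 CFU/mL.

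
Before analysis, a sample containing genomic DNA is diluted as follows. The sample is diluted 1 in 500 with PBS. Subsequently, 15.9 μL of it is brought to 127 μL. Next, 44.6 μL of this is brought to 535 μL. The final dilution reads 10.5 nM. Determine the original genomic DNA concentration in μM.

Overall dilution factor = 500 × 7.987 × 12.00 = 4.79 × 10⁴.
Original = 10.5 nM × 4.79 × 10⁴ = 5.03 × 10⁵ nM = 503 μM.

503 μM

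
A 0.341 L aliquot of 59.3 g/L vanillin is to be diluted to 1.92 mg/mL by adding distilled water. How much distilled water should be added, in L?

1.92 mg/mL = 1.92 g/L.
V₂ = C₁V₁/C₂ = 59.3 × 0.341 / 1.92 = 10.5 L.
Diluent to add = V₂ − V₁ = 10.5 − 0.341 = 10.2 L.

10.2 L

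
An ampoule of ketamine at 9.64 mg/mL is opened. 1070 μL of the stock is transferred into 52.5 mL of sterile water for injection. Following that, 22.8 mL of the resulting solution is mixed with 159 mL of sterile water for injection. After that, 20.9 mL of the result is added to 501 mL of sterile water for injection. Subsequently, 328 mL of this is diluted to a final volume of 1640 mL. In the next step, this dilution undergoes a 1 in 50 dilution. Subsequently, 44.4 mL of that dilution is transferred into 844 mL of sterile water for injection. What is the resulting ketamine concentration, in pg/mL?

193 pg/mL

Overall dilution factor = 50.07 × 7.974 × 24.97 × 5 × 50 × 20.01 = 4.99 × 10⁷.
9.64 mg/mL / 4.99 × 10⁷ = 1.93 × 10⁻⁷ mg/mL = 193 pg/mL.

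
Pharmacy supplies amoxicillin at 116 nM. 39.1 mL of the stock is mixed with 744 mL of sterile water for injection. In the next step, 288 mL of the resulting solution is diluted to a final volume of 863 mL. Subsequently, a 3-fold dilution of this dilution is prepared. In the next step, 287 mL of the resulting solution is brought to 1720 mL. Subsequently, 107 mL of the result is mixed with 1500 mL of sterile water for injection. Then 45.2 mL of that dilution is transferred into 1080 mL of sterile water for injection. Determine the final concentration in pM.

0.288 pM

Overall dilution factor = 20.03 × 2.997 × 3 × 5.993 × 15.02 × 24.89 = 4.03 × 10⁵.
116 nM / 4.03 × 10⁵ = 2.88 × 10⁻⁴ nM = 0.288 pM.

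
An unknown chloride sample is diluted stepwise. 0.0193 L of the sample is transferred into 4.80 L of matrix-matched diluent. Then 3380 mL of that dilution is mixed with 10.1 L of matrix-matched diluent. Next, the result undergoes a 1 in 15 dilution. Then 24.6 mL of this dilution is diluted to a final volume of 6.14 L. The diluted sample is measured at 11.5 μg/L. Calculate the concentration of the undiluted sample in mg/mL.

42.9 mg/mL

Overall dilution factor = 249.7 × 3.988 × 15 × 249.6 = 3.73 × 10⁶.
Original = 11.5 μg/L × 3.73 × 10⁶ = 4.29 × 10⁷ μg/L = 42.9 mg/mL.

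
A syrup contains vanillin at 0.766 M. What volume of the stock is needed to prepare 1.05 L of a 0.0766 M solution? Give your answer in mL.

105 mL

V₁ = C₂V₂/C₁ = 0.0766 × 1.05 / 0.766 = 0.105 L = 105 mL.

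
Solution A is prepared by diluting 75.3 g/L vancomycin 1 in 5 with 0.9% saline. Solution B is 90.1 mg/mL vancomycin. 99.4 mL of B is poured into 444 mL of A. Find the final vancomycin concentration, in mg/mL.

C_A = 75.3 g/L / 5 = 15.1 g/L.
C_B = 90.1 mg/mL = 90.1 g/L.
C_mix = (C_A·V_A + C_B·V_B)/(V_A + V_B) = (15.1×444 + 90.1×99.4) / 543.4 = 28.8 g/L = 28.8 mg/mL.

28.8 mg/mL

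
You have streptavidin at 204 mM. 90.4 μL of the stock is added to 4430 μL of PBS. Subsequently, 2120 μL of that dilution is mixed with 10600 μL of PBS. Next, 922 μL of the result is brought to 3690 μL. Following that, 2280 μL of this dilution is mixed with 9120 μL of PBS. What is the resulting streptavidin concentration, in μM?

34.0 μM

Overall dilution factor = 50.00 × 6 × 4.002 × 5 = 6004.
204 mM / 6004 = 0.0340 mM = 34.0 μM.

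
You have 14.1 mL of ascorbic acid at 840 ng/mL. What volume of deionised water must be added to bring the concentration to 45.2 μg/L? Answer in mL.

45.2 μg/L = 45.2 ng/mL.
V₂ = C₁V₁/C₂ = 840 × 14.1 / 45.2 = 262 mL.
Diluent to add = V₂ − V₁ = 262 − 14.1 = 248 mL.

248 mL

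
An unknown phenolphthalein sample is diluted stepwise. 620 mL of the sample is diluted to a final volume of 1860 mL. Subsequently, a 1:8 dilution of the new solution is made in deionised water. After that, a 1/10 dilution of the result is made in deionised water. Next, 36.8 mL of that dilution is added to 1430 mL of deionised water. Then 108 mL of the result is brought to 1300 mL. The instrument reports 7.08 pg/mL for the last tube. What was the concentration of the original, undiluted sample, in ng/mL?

815 ng/mL

Overall dilution factor = 3 × 8 × 10 × 39.86 × 12.04 = 1.15 × 10⁵.
Original = 7.08 pg/mL × 1.15 × 10⁵ = 8.15 × 10⁵ pg/mL = 815 ng/mL.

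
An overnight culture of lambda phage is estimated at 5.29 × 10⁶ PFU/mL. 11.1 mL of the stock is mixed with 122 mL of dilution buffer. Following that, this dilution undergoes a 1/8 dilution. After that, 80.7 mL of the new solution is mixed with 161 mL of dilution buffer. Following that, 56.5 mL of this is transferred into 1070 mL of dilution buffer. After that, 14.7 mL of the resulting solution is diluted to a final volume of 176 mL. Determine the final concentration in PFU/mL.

77.1 PFU/mL

Overall dilution factor = 11.99 × 8 × 2.995 × 19.94 × 11.97 = 6.86 × 10⁴.
5.29 × 10⁶ PFU/mL / 6.86 × 10⁴ = 77.1 PFU/mL.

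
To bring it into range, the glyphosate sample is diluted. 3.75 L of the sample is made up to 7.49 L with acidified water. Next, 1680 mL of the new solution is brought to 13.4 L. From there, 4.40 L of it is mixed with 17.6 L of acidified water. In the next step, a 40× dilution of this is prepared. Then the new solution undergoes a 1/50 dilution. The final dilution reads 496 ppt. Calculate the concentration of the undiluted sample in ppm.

79.0 ppm

Overall dilution factor = 1.997 × 7.976 × 5 × 40 × 50 = 1.59 × 10⁵.
Original = 496 ppt × 1.59 × 10⁵ = 7.90 × 10⁷ ppt = 79.0 ppm.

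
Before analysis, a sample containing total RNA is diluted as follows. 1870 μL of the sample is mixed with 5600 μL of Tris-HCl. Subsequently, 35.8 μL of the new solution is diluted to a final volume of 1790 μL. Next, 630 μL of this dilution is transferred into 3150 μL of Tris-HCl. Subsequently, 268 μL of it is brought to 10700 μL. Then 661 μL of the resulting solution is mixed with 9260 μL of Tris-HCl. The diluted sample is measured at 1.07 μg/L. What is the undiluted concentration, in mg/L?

768 mg/L

Overall dilution factor = 3.995 × 50 × 6 × 39.93 × 15.01 = 7.18 × 10⁵.
Original = 1.07 μg/L × 7.18 × 10⁵ = 7.68 × 10⁵ μg/L = 768 mg/L.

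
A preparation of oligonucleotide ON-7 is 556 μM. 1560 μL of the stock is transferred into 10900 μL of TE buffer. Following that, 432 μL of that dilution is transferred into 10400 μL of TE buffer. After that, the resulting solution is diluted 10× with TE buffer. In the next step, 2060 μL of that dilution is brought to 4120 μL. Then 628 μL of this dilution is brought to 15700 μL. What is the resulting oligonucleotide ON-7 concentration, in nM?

5.55 nM

Overall dilution factor = 7.987 × 25.07 × 10 × 2 × 25 = 1.00 × 10⁵.
556 μM / 1.00 × 10⁵ = 5.55 × 10⁻³ μM = 5.55 nM.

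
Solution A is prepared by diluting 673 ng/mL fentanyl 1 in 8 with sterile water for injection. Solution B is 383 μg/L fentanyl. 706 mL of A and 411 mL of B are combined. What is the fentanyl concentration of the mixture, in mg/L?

0.194 mg/L

C_A = 673 ng/mL / 8 = 84.1 ng/mL.
C_B = 383 μg/L = 383 ng/mL.
C_mix = (C_A·V_A + C_B·V_B)/(V_A + V_B) = (84.1×706 + 383×411) / 1117 = 194 ng/mL = 0.194 mg/L.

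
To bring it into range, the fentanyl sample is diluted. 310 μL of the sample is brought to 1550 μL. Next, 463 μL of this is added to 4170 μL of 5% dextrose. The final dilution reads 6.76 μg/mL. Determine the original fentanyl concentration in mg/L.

338 mg/L

Overall dilution factor = 5 × 10.01 = 50.0.
Original = 6.76 μg/mL × 50.0 = 338 μg/mL = 338 mg/L.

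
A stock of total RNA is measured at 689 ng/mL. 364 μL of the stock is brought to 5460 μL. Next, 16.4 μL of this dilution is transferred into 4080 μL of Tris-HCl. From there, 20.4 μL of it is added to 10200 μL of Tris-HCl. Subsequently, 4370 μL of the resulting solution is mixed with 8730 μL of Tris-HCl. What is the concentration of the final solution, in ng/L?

Overall dilution factor = 15 × 249.8 × 501 × 2.998 = 5.63 × 10⁶.
689 ng/mL / 5.63 × 10⁶ = 1.22 × 10⁻⁴ ng/mL = 0.122 ng/L.

0.122 ng/L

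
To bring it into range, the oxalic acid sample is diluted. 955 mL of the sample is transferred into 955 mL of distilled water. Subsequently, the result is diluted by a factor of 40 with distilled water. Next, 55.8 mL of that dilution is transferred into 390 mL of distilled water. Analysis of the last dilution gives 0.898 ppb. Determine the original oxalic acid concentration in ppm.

0.574 ppm

Overall dilution factor = 2 × 40 × 7.989 = 639.
Original = 0.898 ppb × 639 = 574 ppb = 0.574 ppm.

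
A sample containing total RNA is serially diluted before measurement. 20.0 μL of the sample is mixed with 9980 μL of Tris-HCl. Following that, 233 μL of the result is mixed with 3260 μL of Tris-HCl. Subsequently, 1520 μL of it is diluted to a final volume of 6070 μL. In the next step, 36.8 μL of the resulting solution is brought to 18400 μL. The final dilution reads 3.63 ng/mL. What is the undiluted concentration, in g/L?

Overall dilution factor = 500 × 14.99 × 3.993 × 500 = 1.50 × 10⁷.
Original = 3.63 ng/mL × 1.50 × 10⁷ = 5.43 × 10⁷ ng/mL = 54.3 g/L.

54.3 g/L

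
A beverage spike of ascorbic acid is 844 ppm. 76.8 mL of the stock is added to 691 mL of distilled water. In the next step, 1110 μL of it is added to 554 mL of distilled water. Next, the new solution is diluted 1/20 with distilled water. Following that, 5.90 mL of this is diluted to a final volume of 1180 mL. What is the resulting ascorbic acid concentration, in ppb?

Overall dilution factor = 9.997 × 500.1 × 20 × 200 = 2.00 × 10⁷.
844 ppm / 2.00 × 10⁷ = 4.22 × 10⁻⁵ ppm = 0.0422 ppb.

0.0422 ppb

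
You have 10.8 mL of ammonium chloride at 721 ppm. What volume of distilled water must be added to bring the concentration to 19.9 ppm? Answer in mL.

380 mL

V₂ = C₁V₁/C₂ = 721 × 10.8 / 19.9 = 391 mL.
Diluent to add = V₂ − V₁ = 391 − 10.8 = 380 mL.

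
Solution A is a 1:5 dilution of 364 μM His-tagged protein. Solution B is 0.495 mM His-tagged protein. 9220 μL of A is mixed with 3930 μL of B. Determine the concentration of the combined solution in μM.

199 μM

C_A = 364 μM / 5 = 72.8 μM.
C_B = 0.495 mM = 495 μM.
C_mix = (C_A·V_A + C_B·V_B)/(V_A + V_B) = (72.8×9220 + 495×3930) / 13150 = 199 μM.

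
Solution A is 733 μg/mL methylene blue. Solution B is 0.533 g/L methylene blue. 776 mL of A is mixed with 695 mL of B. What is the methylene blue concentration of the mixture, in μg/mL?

C_B = 0.533 g/L = 533 μg/mL.
C_mix = (C_A·V_A + C_B·V_B)/(V_A + V_B) = (733×776 + 533×695) / 1471 = 639 μg/mL.

639 μg/mL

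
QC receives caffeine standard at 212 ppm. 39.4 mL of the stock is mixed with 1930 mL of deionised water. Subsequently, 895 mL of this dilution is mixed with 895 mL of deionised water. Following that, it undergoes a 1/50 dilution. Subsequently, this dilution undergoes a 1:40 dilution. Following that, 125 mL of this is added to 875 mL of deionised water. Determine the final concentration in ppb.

Overall dilution factor = 49.98 × 2 × 50 × 40 × 8 = 1.60 × 10⁶.
212 ppm / 1.60 × 10⁶ = 1.33 × 10⁻⁴ ppm = 0.133 ppb.

0.133 ppb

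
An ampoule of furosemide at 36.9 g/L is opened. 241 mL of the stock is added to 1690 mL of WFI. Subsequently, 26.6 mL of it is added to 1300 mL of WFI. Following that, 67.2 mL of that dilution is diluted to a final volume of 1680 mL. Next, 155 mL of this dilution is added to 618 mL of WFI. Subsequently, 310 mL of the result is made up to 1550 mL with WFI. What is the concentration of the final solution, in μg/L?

Overall dilution factor = 8.012 × 49.87 × 25 × 4.987 × 5 = 2.49 × 10⁵.
36.9 g/L / 2.49 × 10⁵ = 1.48 × 10⁻⁴ g/L = 148 μg/L.

148 μg/L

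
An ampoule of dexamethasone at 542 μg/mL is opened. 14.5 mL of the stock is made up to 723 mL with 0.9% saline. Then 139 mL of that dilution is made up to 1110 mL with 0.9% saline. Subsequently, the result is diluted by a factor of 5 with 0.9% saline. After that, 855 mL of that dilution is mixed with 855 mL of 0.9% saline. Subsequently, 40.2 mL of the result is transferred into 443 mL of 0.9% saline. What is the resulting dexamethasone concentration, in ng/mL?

Overall dilution factor = 49.86 × 7.986 × 5 × 2 × 12.02 = 4.79 × 10⁴.
542 μg/mL / 4.79 × 10⁴ = 0.0113 μg/mL = 11.3 ng/mL.

11.3 ng/mL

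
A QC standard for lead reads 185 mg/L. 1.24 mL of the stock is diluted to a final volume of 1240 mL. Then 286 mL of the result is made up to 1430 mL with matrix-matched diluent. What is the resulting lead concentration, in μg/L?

Overall dilution factor = 1000 × 5 = 5000.
185 mg/L / 5000 = 0.0370 mg/L = 37.0 μg/L.

37.0 μg/L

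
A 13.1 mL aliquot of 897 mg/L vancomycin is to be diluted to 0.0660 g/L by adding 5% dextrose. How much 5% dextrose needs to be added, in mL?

0.0660 g/L = 66.0 mg/L.
V₂ = C₁V₁/C₂ = 897 × 13.1 / 66.0 = 178 mL.
Diluent to add = V₂ − V₁ = 178 − 13.1 = 165 mL.

165 mL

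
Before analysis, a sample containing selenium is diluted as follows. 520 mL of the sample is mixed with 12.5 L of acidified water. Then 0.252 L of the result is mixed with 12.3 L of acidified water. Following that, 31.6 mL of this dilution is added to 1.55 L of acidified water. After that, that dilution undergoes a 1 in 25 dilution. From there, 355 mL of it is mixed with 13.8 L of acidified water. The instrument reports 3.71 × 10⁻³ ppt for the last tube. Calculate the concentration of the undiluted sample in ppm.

0.231 ppm

Overall dilution factor = 25.04 × 49.81 × 50.05 × 25 × 39.87 = 6.22 × 10⁷.
Original = 3.71 × 10⁻³ ppt × 6.22 × 10⁷ = 2.31 × 10⁵ ppt = 0.231 ppm.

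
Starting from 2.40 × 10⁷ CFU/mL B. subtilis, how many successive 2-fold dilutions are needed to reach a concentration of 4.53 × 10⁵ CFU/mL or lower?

Need 2ⁿ ≥ 53.0, so n ≥ log(53.0)/log(2) = 5.73.
Minimum whole steps: n = 6.

6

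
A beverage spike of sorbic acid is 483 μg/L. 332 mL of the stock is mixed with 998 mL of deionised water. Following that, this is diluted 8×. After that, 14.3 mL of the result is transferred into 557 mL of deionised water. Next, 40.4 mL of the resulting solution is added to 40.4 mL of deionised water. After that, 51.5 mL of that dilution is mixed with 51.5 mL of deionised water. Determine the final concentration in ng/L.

94.3 ng/L

Overall dilution factor = 4.006 × 8 × 39.95 × 2 × 2 = 5121.
483 μg/L / 5121 = 0.0943 μg/L = 94.3 ng/L.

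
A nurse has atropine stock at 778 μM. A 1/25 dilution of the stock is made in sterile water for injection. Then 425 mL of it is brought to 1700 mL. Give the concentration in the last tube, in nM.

Overall dilution factor = 25 × 4 = 100.
778 μM / 100 = 7.78 μM = 7780 nM.

7780 nM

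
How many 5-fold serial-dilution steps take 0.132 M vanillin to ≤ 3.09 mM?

Need 5ⁿ ≥ 42.7, so n ≥ log(42.7)/log(5) = 2.33.
Minimum whole steps: n = 3.

3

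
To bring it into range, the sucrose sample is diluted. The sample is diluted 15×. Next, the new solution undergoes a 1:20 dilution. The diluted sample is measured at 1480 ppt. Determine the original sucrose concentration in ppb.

Overall dilution factor = 15 × 20 = 300.
Original = 1480 ppt × 300 = 4.44 × 10⁵ ppt = 444 ppb.

444 ppb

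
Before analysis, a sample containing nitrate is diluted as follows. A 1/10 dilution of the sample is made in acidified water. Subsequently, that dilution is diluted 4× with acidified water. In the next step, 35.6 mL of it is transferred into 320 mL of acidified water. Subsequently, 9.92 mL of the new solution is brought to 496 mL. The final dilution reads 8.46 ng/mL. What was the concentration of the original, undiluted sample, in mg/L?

169 mg/L

Overall dilution factor = 10 × 4 × 9.989 × 50 = 2.00 × 10⁴.
Original = 8.46 ng/mL × 2.00 × 10⁴ = 1.69 × 10⁵ ng/mL = 169 mg/L.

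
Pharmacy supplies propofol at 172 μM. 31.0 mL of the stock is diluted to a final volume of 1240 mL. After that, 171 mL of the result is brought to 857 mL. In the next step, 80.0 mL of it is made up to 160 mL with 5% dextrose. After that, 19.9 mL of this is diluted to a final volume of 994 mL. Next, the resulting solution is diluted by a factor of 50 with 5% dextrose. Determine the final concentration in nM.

0.172 nM

Overall dilution factor = 40 × 5.012 × 2 × 49.95 × 50 = 1.00 × 10⁶.
172 μM / 1.00 × 10⁶ = 1.72 × 10⁻⁴ μM = 0.172 nM.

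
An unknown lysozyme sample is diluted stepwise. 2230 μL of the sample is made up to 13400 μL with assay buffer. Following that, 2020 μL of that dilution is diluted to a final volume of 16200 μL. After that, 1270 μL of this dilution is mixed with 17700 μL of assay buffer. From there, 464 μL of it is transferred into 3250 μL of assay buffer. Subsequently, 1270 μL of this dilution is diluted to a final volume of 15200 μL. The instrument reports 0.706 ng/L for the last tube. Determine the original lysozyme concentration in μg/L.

48.7 μg/L

Overall dilution factor = 6.009 × 8.020 × 14.94 × 8.004 × 11.97 = 6.90 × 10⁴.
Original = 0.706 ng/L × 6.90 × 10⁴ = 4.87 × 10⁴ ng/L = 48.7 μg/L.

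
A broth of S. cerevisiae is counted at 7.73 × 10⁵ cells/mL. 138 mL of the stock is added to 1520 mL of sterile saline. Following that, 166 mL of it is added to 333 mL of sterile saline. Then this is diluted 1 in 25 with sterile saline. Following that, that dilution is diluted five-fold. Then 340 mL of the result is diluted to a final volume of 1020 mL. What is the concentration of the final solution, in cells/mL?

57.1 cells/mL

Overall dilution factor = 12.01 × 3.006 × 25 × 5 × 3 = 1.35 × 10⁴.
7.73 × 10⁵ cells/mL / 1.35 × 10⁴ = 57.1 cells/mL.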